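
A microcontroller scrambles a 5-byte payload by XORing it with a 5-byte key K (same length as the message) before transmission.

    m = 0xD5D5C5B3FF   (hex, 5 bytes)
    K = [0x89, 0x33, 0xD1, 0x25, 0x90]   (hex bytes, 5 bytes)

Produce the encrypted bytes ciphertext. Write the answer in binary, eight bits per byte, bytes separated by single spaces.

d5 ^ 89 = 5c
d5 ^ 33 = e6
c5 ^ d1 = 14
b3 ^ 25 = 96
ff ^ 90 = 6f

01011100 11100110 00010100 10010110 01101111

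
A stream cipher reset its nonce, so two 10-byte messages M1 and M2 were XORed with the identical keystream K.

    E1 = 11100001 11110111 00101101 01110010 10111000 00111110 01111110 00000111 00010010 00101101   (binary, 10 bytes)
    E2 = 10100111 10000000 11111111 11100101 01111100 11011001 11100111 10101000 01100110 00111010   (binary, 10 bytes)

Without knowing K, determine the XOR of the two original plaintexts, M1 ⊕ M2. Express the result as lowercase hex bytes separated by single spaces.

46 77 d2 97 c4 e7 99 af 74 17

E1 ⊕ E2 = (M1 ⊕ K) ⊕ (M2 ⊕ K) = M1 ⊕ M2 — the shared key cancels under XOR.
e1 ⊕ a7 = 46
f7 ⊕ 80 = 77
2d ⊕ ff = d2
72 ⊕ e5 = 97
b8 ⊕ 7c = c4
3e ⊕ d9 = e7
7e ⊕ e7 = 99
07 ⊕ a8 = af
12 ⊕ 66 = 74
2d ⊕ 3a = 17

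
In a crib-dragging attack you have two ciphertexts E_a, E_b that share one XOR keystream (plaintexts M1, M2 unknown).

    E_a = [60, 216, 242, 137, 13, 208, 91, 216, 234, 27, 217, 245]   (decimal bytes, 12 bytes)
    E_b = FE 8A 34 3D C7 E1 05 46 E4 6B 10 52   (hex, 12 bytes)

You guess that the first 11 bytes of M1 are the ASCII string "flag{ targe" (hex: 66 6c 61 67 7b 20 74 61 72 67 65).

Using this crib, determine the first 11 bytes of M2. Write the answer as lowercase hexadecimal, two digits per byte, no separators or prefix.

First, E_a ⊕ E_b = (M1 ⊕ K) ⊕ (M2 ⊕ K) = M1 ⊕ M2, so the key drops out. Then M2 = (M1 ⊕ M2) ⊕ M1 over the first 11 bytes.
byte 0: (3c ^ fe) ^ 66 = c2 ^ 66 = a4
byte 1: (d8 ^ 8a) ^ 6c = 52 ^ 6c = 3e
byte 2: (f2 ^ 34) ^ 61 = c6 ^ 61 = a7
byte 3: (89 ^ 3d) ^ 67 = b4 ^ 67 = d3
byte 4: (0d ^ c7) ^ 7b = ca ^ 7b = b1
byte 5: (d0 ^ e1) ^ 20 = 31 ^ 20 = 11
byte 6: (5b ^ 05) ^ 74 = 5e ^ 74 = 2a
byte 7: (d8 ^ 46) ^ 61 = 9e ^ 61 = ff
byte 8: (ea ^ e4) ^ 72 = 0e ^ 72 = 7c
byte 9: (1b ^ 6b) ^ 67 = 70 ^ 67 = 17
byte 10: (d9 ^ 10) ^ 65 = c9 ^ 65 = ac

a43ea7d3b1112aff7c17ac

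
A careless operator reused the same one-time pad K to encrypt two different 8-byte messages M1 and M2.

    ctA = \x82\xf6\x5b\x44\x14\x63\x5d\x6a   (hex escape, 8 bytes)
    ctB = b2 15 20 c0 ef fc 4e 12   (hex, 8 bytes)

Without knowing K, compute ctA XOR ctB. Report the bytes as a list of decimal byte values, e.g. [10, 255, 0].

[48, 227, 123, 132, 251, 159, 19, 120]

ctA ⊕ ctB = (M1 ⊕ K) ⊕ (M2 ⊕ K) = M1 ⊕ M2 — the shared key cancels under XOR.
130 xor 178 =  48
246 xor  21 = 227
 91 xor  32 = 123
 68 xor 192 = 132
 20 xor 239 = 251
 99 xor 252 = 159
 93 xor  78 =  19
106 xor  18 = 120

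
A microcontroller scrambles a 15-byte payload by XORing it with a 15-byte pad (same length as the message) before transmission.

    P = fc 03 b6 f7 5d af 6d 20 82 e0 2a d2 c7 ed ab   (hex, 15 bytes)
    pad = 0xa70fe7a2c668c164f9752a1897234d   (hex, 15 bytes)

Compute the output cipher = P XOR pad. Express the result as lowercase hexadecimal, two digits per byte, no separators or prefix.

5b0c51559bc7ac447b9500ca50cee6

fc ^ a7 = 5b
03 ^ 0f = 0c
b6 ^ e7 = 51
f7 ^ a2 = 55
5d ^ c6 = 9b
af ^ 68 = c7
6d ^ c1 = ac
20 ^ 64 = 44
82 ^ f9 = 7b
e0 ^ 75 = 95
2a ^ 2a = 00
d2 ^ 18 = ca
c7 ^ 97 = 50
ed ^ 23 = ce
ab ^ 4d = e6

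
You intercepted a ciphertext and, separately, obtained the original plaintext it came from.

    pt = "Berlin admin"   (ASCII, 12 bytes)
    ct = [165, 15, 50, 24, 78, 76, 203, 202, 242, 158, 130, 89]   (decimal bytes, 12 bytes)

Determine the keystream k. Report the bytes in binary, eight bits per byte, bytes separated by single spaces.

Since ct = pt ⊕ k, XORing both sides with pt gives k = pt ⊕ ct.
42 XOR a5 = e7
65 XOR 0f = 6a
72 XOR 32 = 40
6c XOR 18 = 74
69 XOR 4e = 27
6e XOR 4c = 22
20 XOR cb = eb
61 XOR ca = ab
64 XOR f2 = 96
6d XOR 9e = f3
69 XOR 82 = eb
6e XOR 59 = 37

11100111 01101010 01000000 01110100 00100111 00100010 11101011 10101011 10010110 11110011 11101011 00110111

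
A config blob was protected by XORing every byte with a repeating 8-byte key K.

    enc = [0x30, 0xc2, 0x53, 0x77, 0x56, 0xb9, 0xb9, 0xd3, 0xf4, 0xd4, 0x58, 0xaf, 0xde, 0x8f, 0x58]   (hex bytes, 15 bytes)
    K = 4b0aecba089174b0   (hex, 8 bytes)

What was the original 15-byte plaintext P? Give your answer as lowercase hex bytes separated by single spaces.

7b c8 bf cd 5e 28 cd 63 bf de b4 15 d6 1e 2c

The 8-byte key repeats, so the effective keystream is 4b 0a ec ba 08 91 74 b0 4b 0a ec ba 08 91 74.
byte 0: 00110000 ⊕ 01001011 = 01111011
byte 1: 11000010 ⊕ 00001010 = 11001000
byte 2: 01010011 ⊕ 11101100 = 10111111
byte 3: 01110111 ⊕ 10111010 = 11001101
byte 4: 01010110 ⊕ 00001000 = 01011110
byte 5: 10111001 ⊕ 10010001 = 00101000
byte 6: 10111001 ⊕ 01110100 = 11001101
byte 7: 11010011 ⊕ 10110000 = 01100011
byte 8: 11110100 ⊕ 01001011 = 10111111
byte 9: 11010100 ⊕ 00001010 = 11011110
byte 10: 01011000 ⊕ 11101100 = 10110100
byte 11: 10101111 ⊕ 10111010 = 00010101
byte 12: 11011110 ⊕ 00001000 = 11010110
byte 13: 10001111 ⊕ 10010001 = 00011110
byte 14: 01011000 ⊕ 01110100 = 00101100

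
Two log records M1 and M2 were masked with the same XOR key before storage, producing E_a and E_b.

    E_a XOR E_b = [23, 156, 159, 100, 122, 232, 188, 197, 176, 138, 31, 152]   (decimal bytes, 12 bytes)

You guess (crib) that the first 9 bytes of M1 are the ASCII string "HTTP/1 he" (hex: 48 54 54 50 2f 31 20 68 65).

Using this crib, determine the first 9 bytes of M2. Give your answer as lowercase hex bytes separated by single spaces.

5f c8 cb 34 55 d9 9c ad d5

Since E_a ⊕ E_b = M1 ⊕ M2, XORing with the guessed M1 bytes yields the corresponding M2 bytes: M2 = (E_a ⊕ E_b) ⊕ M1.
17 XOR 48 = 5f
9c XOR 54 = c8
9f XOR 54 = cb
64 XOR 50 = 34
7a XOR 2f = 55
e8 XOR 31 = d9
bc XOR 20 = 9c
c5 XOR 68 = ad
b0 XOR 65 = d5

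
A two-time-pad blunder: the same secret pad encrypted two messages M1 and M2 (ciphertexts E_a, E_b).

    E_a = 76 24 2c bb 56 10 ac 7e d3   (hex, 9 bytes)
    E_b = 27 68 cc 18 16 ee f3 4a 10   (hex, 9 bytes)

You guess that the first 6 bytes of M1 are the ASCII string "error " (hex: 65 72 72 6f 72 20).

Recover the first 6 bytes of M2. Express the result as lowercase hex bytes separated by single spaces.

34 3e 92 cc 32 de

First, E_a ⊕ E_b = (M1 ⊕ K) ⊕ (M2 ⊕ K) = M1 ⊕ M2, so the key drops out. Then M2 = (M1 ⊕ M2) ⊕ M1 over the first 6 bytes.
byte 0: (76 xor 27) xor 65 = 51 xor 65 = 34
byte 1: (24 xor 68) xor 72 = 4c xor 72 = 3e
byte 2: (2c xor cc) xor 72 = e0 xor 72 = 92
byte 3: (bb xor 18) xor 6f = a3 xor 6f = cc
byte 4: (56 xor 16) xor 72 = 40 xor 72 = 32
byte 5: (10 xor ee) xor 20 = fe xor 20 = de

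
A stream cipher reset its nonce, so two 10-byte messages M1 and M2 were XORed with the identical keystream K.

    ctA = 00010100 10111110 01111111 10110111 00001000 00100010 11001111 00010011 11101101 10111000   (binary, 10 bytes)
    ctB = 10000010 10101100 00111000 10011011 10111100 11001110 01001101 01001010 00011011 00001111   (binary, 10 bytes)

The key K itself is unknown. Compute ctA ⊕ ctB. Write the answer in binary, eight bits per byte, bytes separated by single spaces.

ctA ⊕ ctB = (M1 ⊕ K) ⊕ (M2 ⊕ K) = M1 ⊕ M2 — the shared key cancels under XOR.
14 ^ 82 = 96
be ^ ac = 12
7f ^ 38 = 47
b7 ^ 9b = 2c
08 ^ bc = b4
22 ^ ce = ec
cf ^ 4d = 82
13 ^ 4a = 59
ed ^ 1b = f6
b8 ^ 0f = b7

10010110 00010010 01000111 00101100 10110100 11101100 10000010 01011001 11110110 10110111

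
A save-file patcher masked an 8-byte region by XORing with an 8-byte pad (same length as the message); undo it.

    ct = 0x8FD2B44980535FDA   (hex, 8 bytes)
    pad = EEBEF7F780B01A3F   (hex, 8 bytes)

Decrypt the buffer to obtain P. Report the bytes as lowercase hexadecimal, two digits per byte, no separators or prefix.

616c43be00e345e5

XOR is its own inverse, so applying the key byte-wise gives the result directly.
byte 0: 8f ⊕ ee = 61
byte 1: d2 ⊕ be = 6c
byte 2: b4 ⊕ f7 = 43
byte 3: 49 ⊕ f7 = be
byte 4: 80 ⊕ 80 = 00
byte 5: 53 ⊕ b0 = e3
byte 6: 5f ⊕ 1a = 45
byte 7: da ⊕ 3f = e5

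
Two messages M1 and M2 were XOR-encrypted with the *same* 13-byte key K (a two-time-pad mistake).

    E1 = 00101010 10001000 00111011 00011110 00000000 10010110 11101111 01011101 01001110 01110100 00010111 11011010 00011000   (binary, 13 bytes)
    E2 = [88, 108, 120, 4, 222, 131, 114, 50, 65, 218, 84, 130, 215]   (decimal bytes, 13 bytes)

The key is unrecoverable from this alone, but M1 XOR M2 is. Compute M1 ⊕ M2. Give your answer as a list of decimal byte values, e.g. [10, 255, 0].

[114, 228, 67, 26, 222, 21, 157, 111, 15, 174, 67, 88, 207]

E1 ⊕ E2 = (M1 ⊕ K) ⊕ (M2 ⊕ K) = M1 ⊕ M2 — the shared key cancels under XOR.
2a ^ 58 = 72
88 ^ 6c = e4
3b ^ 78 = 43
1e ^ 04 = 1a
00 ^ de = de
96 ^ 83 = 15
ef ^ 72 = 9d
5d ^ 32 = 6f
4e ^ 41 = 0f
74 ^ da = ae
17 ^ 54 = 43
da ^ 82 = 58
18 ^ d7 = cf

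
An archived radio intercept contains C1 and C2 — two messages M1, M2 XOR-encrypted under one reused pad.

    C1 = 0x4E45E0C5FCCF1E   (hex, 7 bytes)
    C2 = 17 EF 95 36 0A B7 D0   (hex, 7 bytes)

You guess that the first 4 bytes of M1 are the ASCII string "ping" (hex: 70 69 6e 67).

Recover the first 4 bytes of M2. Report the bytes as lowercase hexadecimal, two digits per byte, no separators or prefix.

29c31b94

First, C1 ⊕ C2 = (M1 ⊕ K) ⊕ (M2 ⊕ K) = M1 ⊕ M2, so the key drops out. Then M2 = (M1 ⊕ M2) ⊕ M1 over the first 4 bytes.
byte 0: (4e ^ 17) ^ 70 = 59 ^ 70 = 29
byte 1: (45 ^ ef) ^ 69 = aa ^ 69 = c3
byte 2: (e0 ^ 95) ^ 6e = 75 ^ 6e = 1b
byte 3: (c5 ^ 36) ^ 67 = f3 ^ 67 = 94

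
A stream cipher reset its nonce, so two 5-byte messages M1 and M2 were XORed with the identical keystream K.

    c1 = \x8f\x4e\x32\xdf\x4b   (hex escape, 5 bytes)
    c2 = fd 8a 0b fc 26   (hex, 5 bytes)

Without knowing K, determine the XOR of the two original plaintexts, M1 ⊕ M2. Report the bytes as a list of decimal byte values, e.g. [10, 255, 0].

c1 ⊕ c2 = (M1 ⊕ K) ⊕ (M2 ⊕ K) = M1 ⊕ M2 — the shared key cancels under XOR.
8f xor fd = 72
4e xor 8a = c4
32 xor 0b = 39
df xor fc = 23
4b xor 26 = 6d

[114, 196, 57, 35, 109]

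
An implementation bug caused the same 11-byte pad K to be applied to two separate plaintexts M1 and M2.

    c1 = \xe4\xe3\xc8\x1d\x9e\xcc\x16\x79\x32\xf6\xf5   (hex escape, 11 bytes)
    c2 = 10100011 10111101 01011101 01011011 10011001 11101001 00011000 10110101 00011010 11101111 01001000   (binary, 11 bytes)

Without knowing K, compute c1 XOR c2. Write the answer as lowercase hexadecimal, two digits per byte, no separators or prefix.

c1 ⊕ c2 = (M1 ⊕ K) ⊕ (M2 ⊕ K) = M1 ⊕ M2 — the shared key cancels under XOR.
e4 xor a3 = 47
e3 xor bd = 5e
c8 xor 5d = 95
1d xor 5b = 46
9e xor 99 = 07
cc xor e9 = 25
16 xor 18 = 0e
79 xor b5 = cc
32 xor 1a = 28
f6 xor ef = 19
f5 xor 48 = bd

475e954607250ecc2819bd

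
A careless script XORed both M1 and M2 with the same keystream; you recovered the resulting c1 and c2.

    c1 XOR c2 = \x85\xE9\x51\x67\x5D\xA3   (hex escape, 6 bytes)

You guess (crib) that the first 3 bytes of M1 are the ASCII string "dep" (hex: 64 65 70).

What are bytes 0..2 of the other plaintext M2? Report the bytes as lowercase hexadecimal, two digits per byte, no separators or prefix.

Since c1 ⊕ c2 = M1 ⊕ M2, XORing with the guessed M1 bytes yields the corresponding M2 bytes: M2 = (c1 ⊕ c2) ⊕ M1.
85 ^ 64 = e1
e9 ^ 65 = 8c
51 ^ 70 = 21

e18c21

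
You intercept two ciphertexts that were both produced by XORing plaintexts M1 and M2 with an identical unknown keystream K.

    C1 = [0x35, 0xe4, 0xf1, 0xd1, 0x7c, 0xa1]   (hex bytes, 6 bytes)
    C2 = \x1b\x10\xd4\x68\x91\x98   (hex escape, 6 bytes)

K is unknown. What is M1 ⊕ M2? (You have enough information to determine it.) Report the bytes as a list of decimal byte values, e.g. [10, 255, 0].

[46, 244, 37, 185, 237, 57]

C1 ⊕ C2 = (M1 ⊕ K) ⊕ (M2 ⊕ K) = M1 ⊕ M2 — the shared key cancels under XOR.
byte 0:  53 xor  27 =  46
byte 1: 228 xor  16 = 244
byte 2: 241 xor 212 =  37
byte 3: 209 xor 104 = 185
byte 4: 124 xor 145 = 237
byte 5: 161 xor 152 =  57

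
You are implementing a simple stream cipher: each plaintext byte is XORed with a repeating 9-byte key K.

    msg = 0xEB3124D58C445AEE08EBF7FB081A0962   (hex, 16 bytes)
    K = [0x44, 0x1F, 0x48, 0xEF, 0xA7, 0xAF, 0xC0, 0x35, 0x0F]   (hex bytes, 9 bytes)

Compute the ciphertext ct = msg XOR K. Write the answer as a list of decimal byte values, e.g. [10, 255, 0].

The 9-byte key repeats, so the effective keystream is 44 1f 48 ef a7 af c0 35 0f 44 1f 48 ef a7 af c0.
byte 0: 235 xor  68 = 175
byte 1:  49 xor  31 =  46
byte 2:  36 xor  72 = 108
byte 3: 213 xor 239 =  58
byte 4: 140 xor 167 =  43
byte 5:  68 xor 175 = 235
byte 6:  90 xor 192 = 154
byte 7: 238 xor  53 = 219
byte 8:   8 xor  15 =   7
byte 9: 235 xor  68 = 175
byte 10: 247 xor  31 = 232
byte 11: 251 xor  72 = 179
byte 12:   8 xor 239 = 231
byte 13:  26 xor 167 = 189
byte 14:   9 xor 175 = 166
byte 15:  98 xor 192 = 162

[175, 46, 108, 58, 43, 235, 154, 219, 7, 175, 232, 179, 231, 189, 166, 162]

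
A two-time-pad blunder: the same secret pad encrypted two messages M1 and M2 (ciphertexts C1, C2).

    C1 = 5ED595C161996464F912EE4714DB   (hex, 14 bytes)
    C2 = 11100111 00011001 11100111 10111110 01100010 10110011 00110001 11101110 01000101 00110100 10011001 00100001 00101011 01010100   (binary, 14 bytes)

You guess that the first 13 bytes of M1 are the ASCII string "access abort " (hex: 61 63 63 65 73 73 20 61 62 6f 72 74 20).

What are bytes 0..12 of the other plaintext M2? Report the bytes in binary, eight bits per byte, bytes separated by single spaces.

First, C1 ⊕ C2 = (M1 ⊕ K) ⊕ (M2 ⊕ K) = M1 ⊕ M2, so the key drops out. Then M2 = (M1 ⊕ M2) ⊕ M1 over the first 13 bytes.
byte 0: (5e ^ e7) ^ 61 = b9 ^ 61 = d8
byte 1: (d5 ^ 19) ^ 63 = cc ^ 63 = af
byte 2: (95 ^ e7) ^ 63 = 72 ^ 63 = 11
byte 3: (c1 ^ be) ^ 65 = 7f ^ 65 = 1a
byte 4: (61 ^ 62) ^ 73 = 03 ^ 73 = 70
byte 5: (99 ^ b3) ^ 73 = 2a ^ 73 = 59
byte 6: (64 ^ 31) ^ 20 = 55 ^ 20 = 75
byte 7: (64 ^ ee) ^ 61 = 8a ^ 61 = eb
byte 8: (f9 ^ 45) ^ 62 = bc ^ 62 = de
byte 9: (12 ^ 34) ^ 6f = 26 ^ 6f = 49
byte 10: (ee ^ 99) ^ 72 = 77 ^ 72 = 05
byte 11: (47 ^ 21) ^ 74 = 66 ^ 74 = 12
byte 12: (14 ^ 2b) ^ 20 = 3f ^ 20 = 1f

11011000 10101111 00010001 00011010 01110000 01011001 01110101 11101011 11011110 01001001 00000101 00010010 00011111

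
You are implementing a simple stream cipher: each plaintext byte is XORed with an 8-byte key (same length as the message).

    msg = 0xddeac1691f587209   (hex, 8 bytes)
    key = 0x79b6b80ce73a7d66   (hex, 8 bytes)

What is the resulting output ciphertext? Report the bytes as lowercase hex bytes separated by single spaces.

a4 5c 79 65 f8 62 0f 6f

XOR is its own inverse, so applying the key byte-wise gives the result directly.
byte 0: 221 ⊕ 121 = 164
byte 1: 234 ⊕ 182 =  92
byte 2: 193 ⊕ 184 = 121
byte 3: 105 ⊕  12 = 101
byte 4:  31 ⊕ 231 = 248
byte 5:  88 ⊕  58 =  98
byte 6: 114 ⊕ 125 =  15
byte 7:   9 ⊕ 102 = 111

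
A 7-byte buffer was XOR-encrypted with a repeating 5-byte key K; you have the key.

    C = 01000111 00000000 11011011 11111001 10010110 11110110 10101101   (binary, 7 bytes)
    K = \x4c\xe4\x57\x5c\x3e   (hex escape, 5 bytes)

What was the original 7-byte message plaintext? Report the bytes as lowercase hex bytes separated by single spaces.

The 5-byte key repeats, so the effective keystream is 4c e4 57 5c 3e 4c e4.
byte 0: 47 xor 4c = 0b
byte 1: 00 xor e4 = e4
byte 2: db xor 57 = 8c
byte 3: f9 xor 5c = a5
byte 4: 96 xor 3e = a8
byte 5: f6 xor 4c = ba
byte 6: ad xor e4 = 49

0b e4 8c a5 a8 ba 49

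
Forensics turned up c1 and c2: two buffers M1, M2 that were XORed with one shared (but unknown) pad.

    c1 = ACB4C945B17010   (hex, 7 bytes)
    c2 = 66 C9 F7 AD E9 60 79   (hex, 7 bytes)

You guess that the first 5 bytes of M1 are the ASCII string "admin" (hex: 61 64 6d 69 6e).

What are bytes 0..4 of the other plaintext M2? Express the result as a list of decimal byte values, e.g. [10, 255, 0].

First, c1 ⊕ c2 = (M1 ⊕ K) ⊕ (M2 ⊕ K) = M1 ⊕ M2, so the key drops out. Then M2 = (M1 ⊕ M2) ⊕ M1 over the first 5 bytes.
byte 0: (ac ^ 66) ^ 61 = ca ^ 61 = ab
byte 1: (b4 ^ c9) ^ 64 = 7d ^ 64 = 19
byte 2: (c9 ^ f7) ^ 6d = 3e ^ 6d = 53
byte 3: (45 ^ ad) ^ 69 = e8 ^ 69 = 81
byte 4: (b1 ^ e9) ^ 6e = 58 ^ 6e = 36

[171, 25, 83, 129, 54]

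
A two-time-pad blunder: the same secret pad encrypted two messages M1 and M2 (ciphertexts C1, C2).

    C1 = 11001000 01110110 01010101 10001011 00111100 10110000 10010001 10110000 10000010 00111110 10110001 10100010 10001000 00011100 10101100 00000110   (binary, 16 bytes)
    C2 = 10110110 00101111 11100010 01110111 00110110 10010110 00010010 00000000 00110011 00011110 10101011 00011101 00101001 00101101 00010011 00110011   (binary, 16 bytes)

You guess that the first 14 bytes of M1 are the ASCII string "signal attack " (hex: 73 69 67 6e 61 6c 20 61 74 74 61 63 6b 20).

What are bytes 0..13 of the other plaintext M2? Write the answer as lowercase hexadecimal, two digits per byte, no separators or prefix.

0d30d0926b4aa3d1c5547bdcca11

First, C1 ⊕ C2 = (M1 ⊕ K) ⊕ (M2 ⊕ K) = M1 ⊕ M2, so the key drops out. Then M2 = (M1 ⊕ M2) ⊕ M1 over the first 14 bytes.
byte 0: (c8 xor b6) xor 73 = 7e xor 73 = 0d
byte 1: (76 xor 2f) xor 69 = 59 xor 69 = 30
byte 2: (55 xor e2) xor 67 = b7 xor 67 = d0
byte 3: (8b xor 77) xor 6e = fc xor 6e = 92
byte 4: (3c xor 36) xor 61 = 0a xor 61 = 6b
byte 5: (b0 xor 96) xor 6c = 26 xor 6c = 4a
byte 6: (91 xor 12) xor 20 = 83 xor 20 = a3
byte 7: (b0 xor 00) xor 61 = b0 xor 61 = d1
byte 8: (82 xor 33) xor 74 = b1 xor 74 = c5
byte 9: (3e xor 1e) xor 74 = 20 xor 74 = 54
byte 10: (b1 xor ab) xor 61 = 1a xor 61 = 7b
byte 11: (a2 xor 1d) xor 63 = bf xor 63 = dc
byte 12: (88 xor 29) xor 6b = a1 xor 6b = ca
byte 13: (1c xor 2d) xor 20 = 31 xor 20 = 11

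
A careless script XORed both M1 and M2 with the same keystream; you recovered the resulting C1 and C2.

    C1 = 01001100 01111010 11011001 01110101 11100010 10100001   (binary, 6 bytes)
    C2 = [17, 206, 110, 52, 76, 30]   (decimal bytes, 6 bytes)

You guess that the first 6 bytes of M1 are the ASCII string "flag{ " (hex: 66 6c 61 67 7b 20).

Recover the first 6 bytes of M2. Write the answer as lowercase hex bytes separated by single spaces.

3b d8 d6 26 d5 9f

First, C1 ⊕ C2 = (M1 ⊕ K) ⊕ (M2 ⊕ K) = M1 ⊕ M2, so the key drops out. Then M2 = (M1 ⊕ M2) ⊕ M1 over the first 6 bytes.
byte 0: (4c XOR 11) XOR 66 = 5d XOR 66 = 3b
byte 1: (7a XOR ce) XOR 6c = b4 XOR 6c = d8
byte 2: (d9 XOR 6e) XOR 61 = b7 XOR 61 = d6
byte 3: (75 XOR 34) XOR 67 = 41 XOR 67 = 26
byte 4: (e2 XOR 4c) XOR 7b = ae XOR 7b = d5
byte 5: (a1 XOR 1e) XOR 20 = bf XOR 20 = 9f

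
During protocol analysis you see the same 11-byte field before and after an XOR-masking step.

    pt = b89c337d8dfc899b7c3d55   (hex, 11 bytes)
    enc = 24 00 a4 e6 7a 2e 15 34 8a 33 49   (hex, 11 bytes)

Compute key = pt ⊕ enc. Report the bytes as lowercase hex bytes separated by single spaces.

Since enc = pt ⊕ key, XORing both sides with pt gives key = pt ⊕ enc.
184 xor  36 = 156
156 xor   0 = 156
 51 xor 164 = 151
125 xor 230 = 155
141 xor 122 = 247
252 xor  46 = 210
137 xor  21 = 156
155 xor  52 = 175
124 xor 138 = 246
 61 xor  51 =  14
 85 xor  73 =  28

9c 9c 97 9b f7 d2 9c af f6 0e 1c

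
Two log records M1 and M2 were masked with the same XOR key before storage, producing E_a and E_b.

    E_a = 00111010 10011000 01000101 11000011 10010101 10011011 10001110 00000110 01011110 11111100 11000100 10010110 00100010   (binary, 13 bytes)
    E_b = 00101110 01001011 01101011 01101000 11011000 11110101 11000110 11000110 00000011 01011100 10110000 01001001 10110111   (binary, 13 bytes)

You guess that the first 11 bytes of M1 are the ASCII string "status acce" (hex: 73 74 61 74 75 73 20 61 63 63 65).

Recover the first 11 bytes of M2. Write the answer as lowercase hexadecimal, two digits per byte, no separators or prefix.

67a74fdf381d68a13ec311

First, E_a ⊕ E_b = (M1 ⊕ K) ⊕ (M2 ⊕ K) = M1 ⊕ M2, so the key drops out. Then M2 = (M1 ⊕ M2) ⊕ M1 over the first 11 bytes.
byte 0: (3a ^ 2e) ^ 73 = 14 ^ 73 = 67
byte 1: (98 ^ 4b) ^ 74 = d3 ^ 74 = a7
byte 2: (45 ^ 6b) ^ 61 = 2e ^ 61 = 4f
byte 3: (c3 ^ 68) ^ 74 = ab ^ 74 = df
byte 4: (95 ^ d8) ^ 75 = 4d ^ 75 = 38
byte 5: (9b ^ f5) ^ 73 = 6e ^ 73 = 1d
byte 6: (8e ^ c6) ^ 20 = 48 ^ 20 = 68
byte 7: (06 ^ c6) ^ 61 = c0 ^ 61 = a1
byte 8: (5e ^ 03) ^ 63 = 5d ^ 63 = 3e
byte 9: (fc ^ 5c) ^ 63 = a0 ^ 63 = c3
byte 10: (c4 ^ b0) ^ 65 = 74 ^ 65 = 11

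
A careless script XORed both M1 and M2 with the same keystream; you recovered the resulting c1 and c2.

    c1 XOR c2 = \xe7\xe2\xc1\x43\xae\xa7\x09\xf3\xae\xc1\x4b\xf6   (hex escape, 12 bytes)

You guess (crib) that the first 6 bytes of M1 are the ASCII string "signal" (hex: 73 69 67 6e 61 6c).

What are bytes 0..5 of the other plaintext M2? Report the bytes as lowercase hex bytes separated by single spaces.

Since c1 ⊕ c2 = M1 ⊕ M2, XORing with the guessed M1 bytes yields the corresponding M2 bytes: M2 = (c1 ⊕ c2) ⊕ M1.
byte 0: 11100111 XOR 01110011 = 10010100
byte 1: 11100010 XOR 01101001 = 10001011
byte 2: 11000001 XOR 01100111 = 10100110
byte 3: 01000011 XOR 01101110 = 00101101
byte 4: 10101110 XOR 01100001 = 11001111
byte 5: 10100111 XOR 01101100 = 11001011

94 8b a6 2d cf cb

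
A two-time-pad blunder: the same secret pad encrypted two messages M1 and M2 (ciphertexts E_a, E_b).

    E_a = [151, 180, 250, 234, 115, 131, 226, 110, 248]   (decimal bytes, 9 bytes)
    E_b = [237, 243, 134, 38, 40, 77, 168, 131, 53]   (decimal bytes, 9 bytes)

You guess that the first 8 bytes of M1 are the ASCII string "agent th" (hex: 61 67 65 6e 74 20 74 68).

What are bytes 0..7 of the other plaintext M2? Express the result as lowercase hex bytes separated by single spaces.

1b 20 19 a2 2f ee 3e 85

First, E_a ⊕ E_b = (M1 ⊕ K) ⊕ (M2 ⊕ K) = M1 ⊕ M2, so the key drops out. Then M2 = (M1 ⊕ M2) ⊕ M1 over the first 8 bytes.
byte 0: (97 ^ ed) ^ 61 = 7a ^ 61 = 1b
byte 1: (b4 ^ f3) ^ 67 = 47 ^ 67 = 20
byte 2: (fa ^ 86) ^ 65 = 7c ^ 65 = 19
byte 3: (ea ^ 26) ^ 6e = cc ^ 6e = a2
byte 4: (73 ^ 28) ^ 74 = 5b ^ 74 = 2f
byte 5: (83 ^ 4d) ^ 20 = ce ^ 20 = ee
byte 6: (e2 ^ a8) ^ 74 = 4a ^ 74 = 3e
byte 7: (6e ^ 83) ^ 68 = ed ^ 68 = 85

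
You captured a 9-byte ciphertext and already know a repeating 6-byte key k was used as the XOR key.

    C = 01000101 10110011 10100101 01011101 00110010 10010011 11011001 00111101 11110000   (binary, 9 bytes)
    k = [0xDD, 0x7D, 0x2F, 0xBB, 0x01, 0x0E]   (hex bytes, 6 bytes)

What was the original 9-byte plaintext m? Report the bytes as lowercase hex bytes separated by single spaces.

98 ce 8a e6 33 9d 04 40 df

The 6-byte key repeats, so the effective keystream is dd 7d 2f bb 01 0e dd 7d 2f.
byte 0: 01000101 xor 11011101 = 10011000
byte 1: 10110011 xor 01111101 = 11001110
byte 2: 10100101 xor 00101111 = 10001010
byte 3: 01011101 xor 10111011 = 11100110
byte 4: 00110010 xor 00000001 = 00110011
byte 5: 10010011 xor 00001110 = 10011101
byte 6: 11011001 xor 11011101 = 00000100
byte 7: 00111101 xor 01111101 = 01000000
byte 8: 11110000 xor 00101111 = 11011111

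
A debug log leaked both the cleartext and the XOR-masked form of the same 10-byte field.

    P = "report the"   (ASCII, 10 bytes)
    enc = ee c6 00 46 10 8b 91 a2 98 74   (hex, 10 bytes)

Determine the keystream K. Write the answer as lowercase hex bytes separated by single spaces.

Since enc = P ⊕ K, XORing both sides with P gives K = P ⊕ enc.
114 ^ 238 = 156
101 ^ 198 = 163
112 ^   0 = 112
111 ^  70 =  41
114 ^  16 =  98
116 ^ 139 = 255
 32 ^ 145 = 177
116 ^ 162 = 214
104 ^ 152 = 240
101 ^ 116 =  17

9c a3 70 29 62 ff b1 d6 f0 11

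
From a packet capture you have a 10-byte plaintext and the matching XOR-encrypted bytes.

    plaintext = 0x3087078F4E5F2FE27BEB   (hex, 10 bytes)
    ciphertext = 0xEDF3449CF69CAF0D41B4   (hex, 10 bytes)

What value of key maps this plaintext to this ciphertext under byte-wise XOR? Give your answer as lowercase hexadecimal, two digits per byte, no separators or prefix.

Since ciphertext = plaintext ⊕ key, XORing both sides with plaintext gives key = plaintext ⊕ ciphertext.
30 ⊕ ed = dd
87 ⊕ f3 = 74
07 ⊕ 44 = 43
8f ⊕ 9c = 13
4e ⊕ f6 = b8
5f ⊕ 9c = c3
2f ⊕ af = 80
e2 ⊕ 0d = ef
7b ⊕ 41 = 3a
eb ⊕ b4 = 5f

dd744313b8c380ef3a5f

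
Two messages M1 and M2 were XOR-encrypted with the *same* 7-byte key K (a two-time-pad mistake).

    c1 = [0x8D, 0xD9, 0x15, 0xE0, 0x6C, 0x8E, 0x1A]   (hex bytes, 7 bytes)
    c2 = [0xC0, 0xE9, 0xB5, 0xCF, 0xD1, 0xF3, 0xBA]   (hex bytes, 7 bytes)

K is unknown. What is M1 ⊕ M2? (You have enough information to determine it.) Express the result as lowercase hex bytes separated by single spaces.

c1 ⊕ c2 = (M1 ⊕ K) ⊕ (M2 ⊕ K) = M1 ⊕ M2 — the shared key cancels under XOR.
byte 0: 8d ⊕ c0 = 4d
byte 1: d9 ⊕ e9 = 30
byte 2: 15 ⊕ b5 = a0
byte 3: e0 ⊕ cf = 2f
byte 4: 6c ⊕ d1 = bd
byte 5: 8e ⊕ f3 = 7d
byte 6: 1a ⊕ ba = a0

4d 30 a0 2f bd 7d a0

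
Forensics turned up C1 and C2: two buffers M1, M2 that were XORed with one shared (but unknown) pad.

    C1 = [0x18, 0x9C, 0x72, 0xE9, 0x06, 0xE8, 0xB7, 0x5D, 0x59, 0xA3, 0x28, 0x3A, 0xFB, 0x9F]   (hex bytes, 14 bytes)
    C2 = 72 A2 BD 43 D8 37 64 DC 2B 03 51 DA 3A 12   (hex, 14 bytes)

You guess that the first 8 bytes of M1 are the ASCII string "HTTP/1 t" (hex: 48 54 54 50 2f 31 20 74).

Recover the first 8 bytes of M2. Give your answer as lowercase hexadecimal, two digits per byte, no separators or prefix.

First, C1 ⊕ C2 = (M1 ⊕ K) ⊕ (M2 ⊕ K) = M1 ⊕ M2, so the key drops out. Then M2 = (M1 ⊕ M2) ⊕ M1 over the first 8 bytes.
byte 0: (18 XOR 72) XOR 48 = 6a XOR 48 = 22
byte 1: (9c XOR a2) XOR 54 = 3e XOR 54 = 6a
byte 2: (72 XOR bd) XOR 54 = cf XOR 54 = 9b
byte 3: (e9 XOR 43) XOR 50 = aa XOR 50 = fa
byte 4: (06 XOR d8) XOR 2f = de XOR 2f = f1
byte 5: (e8 XOR 37) XOR 31 = df XOR 31 = ee
byte 6: (b7 XOR 64) XOR 20 = d3 XOR 20 = f3
byte 7: (5d XOR dc) XOR 74 = 81 XOR 74 = f5

226a9bfaf1eef3f5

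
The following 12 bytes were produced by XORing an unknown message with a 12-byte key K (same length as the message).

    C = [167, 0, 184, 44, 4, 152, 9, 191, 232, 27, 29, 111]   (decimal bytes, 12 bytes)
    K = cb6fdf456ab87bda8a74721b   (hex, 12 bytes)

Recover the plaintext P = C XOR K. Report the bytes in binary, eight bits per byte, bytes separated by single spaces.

01101100 01101111 01100111 01101001 01101110 00100000 01110010 01100101 01100010 01101111 01101111 01110100

XOR is its own inverse, so applying the key byte-wise gives the result directly.
byte 0: a7 ^ cb = 6c
byte 1: 00 ^ 6f = 6f
byte 2: b8 ^ df = 67
byte 3: 2c ^ 45 = 69
byte 4: 04 ^ 6a = 6e
byte 5: 98 ^ b8 = 20
byte 6: 09 ^ 7b = 72
byte 7: bf ^ da = 65
byte 8: e8 ^ 8a = 62
byte 9: 1b ^ 74 = 6f
byte 10: 1d ^ 72 = 6f
byte 11: 6f ^ 1b = 74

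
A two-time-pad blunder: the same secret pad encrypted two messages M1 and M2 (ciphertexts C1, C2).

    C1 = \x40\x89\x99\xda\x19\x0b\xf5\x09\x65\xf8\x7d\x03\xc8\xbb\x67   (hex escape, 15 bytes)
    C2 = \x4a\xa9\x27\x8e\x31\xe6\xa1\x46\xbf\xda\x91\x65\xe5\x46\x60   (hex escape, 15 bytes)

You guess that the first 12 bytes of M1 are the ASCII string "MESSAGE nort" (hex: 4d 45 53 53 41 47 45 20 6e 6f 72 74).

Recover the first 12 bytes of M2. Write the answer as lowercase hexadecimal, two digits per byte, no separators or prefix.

4765ed0769aa116fb44d9e12

First, C1 ⊕ C2 = (M1 ⊕ K) ⊕ (M2 ⊕ K) = M1 ⊕ M2, so the key drops out. Then M2 = (M1 ⊕ M2) ⊕ M1 over the first 12 bytes.
byte 0: (40 xor 4a) xor 4d = 0a xor 4d = 47
byte 1: (89 xor a9) xor 45 = 20 xor 45 = 65
byte 2: (99 xor 27) xor 53 = be xor 53 = ed
byte 3: (da xor 8e) xor 53 = 54 xor 53 = 07
byte 4: (19 xor 31) xor 41 = 28 xor 41 = 69
byte 5: (0b xor e6) xor 47 = ed xor 47 = aa
byte 6: (f5 xor a1) xor 45 = 54 xor 45 = 11
byte 7: (09 xor 46) xor 20 = 4f xor 20 = 6f
byte 8: (65 xor bf) xor 6e = da xor 6e = b4
byte 9: (f8 xor da) xor 6f = 22 xor 6f = 4d
byte 10: (7d xor 91) xor 72 = ec xor 72 = 9e
byte 11: (03 xor 65) xor 74 = 66 xor 74 = 12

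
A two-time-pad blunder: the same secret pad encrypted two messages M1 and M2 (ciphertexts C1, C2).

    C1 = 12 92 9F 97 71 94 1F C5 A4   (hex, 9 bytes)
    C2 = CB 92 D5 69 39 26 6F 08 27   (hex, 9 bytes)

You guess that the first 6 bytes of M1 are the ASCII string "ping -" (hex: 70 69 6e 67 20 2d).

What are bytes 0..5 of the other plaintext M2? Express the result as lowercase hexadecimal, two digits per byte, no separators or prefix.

a9692499689f

First, C1 ⊕ C2 = (M1 ⊕ K) ⊕ (M2 ⊕ K) = M1 ⊕ M2, so the key drops out. Then M2 = (M1 ⊕ M2) ⊕ M1 over the first 6 bytes.
byte 0: (12 ⊕ cb) ⊕ 70 = d9 ⊕ 70 = a9
byte 1: (92 ⊕ 92) ⊕ 69 = 00 ⊕ 69 = 69
byte 2: (9f ⊕ d5) ⊕ 6e = 4a ⊕ 6e = 24
byte 3: (97 ⊕ 69) ⊕ 67 = fe ⊕ 67 = 99
byte 4: (71 ⊕ 39) ⊕ 20 = 48 ⊕ 20 = 68
byte 5: (94 ⊕ 26) ⊕ 2d = b2 ⊕ 2d = 9f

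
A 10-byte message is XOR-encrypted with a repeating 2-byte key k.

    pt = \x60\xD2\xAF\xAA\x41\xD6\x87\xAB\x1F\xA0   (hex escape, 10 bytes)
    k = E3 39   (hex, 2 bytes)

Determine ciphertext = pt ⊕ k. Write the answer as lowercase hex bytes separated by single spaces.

The 2-byte key repeats, so the effective keystream is e3 39 e3 39 e3 39 e3 39 e3 39.
byte 0: 60 ^ e3 = 83
byte 1: d2 ^ 39 = eb
byte 2: af ^ e3 = 4c
byte 3: aa ^ 39 = 93
byte 4: 41 ^ e3 = a2
byte 5: d6 ^ 39 = ef
byte 6: 87 ^ e3 = 64
byte 7: ab ^ 39 = 92
byte 8: 1f ^ e3 = fc
byte 9: a0 ^ 39 = 99

83 eb 4c 93 a2 ef 64 92 fc 99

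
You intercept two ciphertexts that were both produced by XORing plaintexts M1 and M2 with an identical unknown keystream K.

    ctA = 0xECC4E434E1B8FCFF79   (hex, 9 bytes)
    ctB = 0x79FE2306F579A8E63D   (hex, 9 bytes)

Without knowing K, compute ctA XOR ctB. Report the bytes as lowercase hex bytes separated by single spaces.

95 3a c7 32 14 c1 54 19 44

ctA ⊕ ctB = (M1 ⊕ K) ⊕ (M2 ⊕ K) = M1 ⊕ M2 — the shared key cancels under XOR.
byte 0: 11101100 XOR 01111001 = 10010101
byte 1: 11000100 XOR 11111110 = 00111010
byte 2: 11100100 XOR 00100011 = 11000111
byte 3: 00110100 XOR 00000110 = 00110010
byte 4: 11100001 XOR 11110101 = 00010100
byte 5: 10111000 XOR 01111001 = 11000001
byte 6: 11111100 XOR 10101000 = 01010100
byte 7: 11111111 XOR 11100110 = 00011001
byte 8: 01111001 XOR 00111101 = 01000100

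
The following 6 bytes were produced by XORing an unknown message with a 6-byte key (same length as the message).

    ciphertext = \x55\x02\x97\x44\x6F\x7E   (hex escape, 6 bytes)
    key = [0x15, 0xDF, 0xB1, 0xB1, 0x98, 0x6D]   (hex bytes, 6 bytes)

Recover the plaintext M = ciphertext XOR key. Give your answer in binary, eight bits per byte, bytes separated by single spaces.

01000000 11011101 00100110 11110101 11110111 00010011

 85 ⊕  21 =  64
  2 ⊕ 223 = 221
151 ⊕ 177 =  38
 68 ⊕ 177 = 245
111 ⊕ 152 = 247
126 ⊕ 109 =  19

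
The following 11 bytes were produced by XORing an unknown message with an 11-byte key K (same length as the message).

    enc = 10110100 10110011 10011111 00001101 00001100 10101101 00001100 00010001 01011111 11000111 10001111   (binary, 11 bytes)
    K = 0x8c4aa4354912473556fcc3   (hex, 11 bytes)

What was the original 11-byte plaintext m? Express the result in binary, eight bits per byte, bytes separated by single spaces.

XOR is its own inverse, so applying the key byte-wise gives the result directly.
10110100 ⊕ 10001100 = 00111000
10110011 ⊕ 01001010 = 11111001
10011111 ⊕ 10100100 = 00111011
00001101 ⊕ 00110101 = 00111000
00001100 ⊕ 01001001 = 01000101
10101101 ⊕ 00010010 = 10111111
00001100 ⊕ 01000111 = 01001011
00010001 ⊕ 00110101 = 00100100
01011111 ⊕ 01010110 = 00001001
11000111 ⊕ 11111100 = 00111011
10001111 ⊕ 11000011 = 01001100

00111000 11111001 00111011 00111000 01000101 10111111 01001011 00100100 00001001 00111011 01001100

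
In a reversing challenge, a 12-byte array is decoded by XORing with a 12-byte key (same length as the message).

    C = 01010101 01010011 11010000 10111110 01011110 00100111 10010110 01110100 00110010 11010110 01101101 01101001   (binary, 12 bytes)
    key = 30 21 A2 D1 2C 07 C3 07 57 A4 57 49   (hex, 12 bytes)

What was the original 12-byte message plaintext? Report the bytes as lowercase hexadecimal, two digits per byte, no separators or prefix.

6572726f7220557365723a20

55 ⊕ 30 = 65
53 ⊕ 21 = 72
d0 ⊕ a2 = 72
be ⊕ d1 = 6f
5e ⊕ 2c = 72
27 ⊕ 07 = 20
96 ⊕ c3 = 55
74 ⊕ 07 = 73
32 ⊕ 57 = 65
d6 ⊕ a4 = 72
6d ⊕ 57 = 3a
69 ⊕ 49 = 20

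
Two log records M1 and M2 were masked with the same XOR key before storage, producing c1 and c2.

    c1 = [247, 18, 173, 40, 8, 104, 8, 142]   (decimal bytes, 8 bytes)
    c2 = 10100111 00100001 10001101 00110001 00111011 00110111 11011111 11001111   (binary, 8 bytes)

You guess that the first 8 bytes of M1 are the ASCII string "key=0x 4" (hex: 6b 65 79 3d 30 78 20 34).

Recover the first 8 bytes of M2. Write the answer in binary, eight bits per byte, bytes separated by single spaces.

00111011 01010110 01011001 00100100 00000011 00100111 11110111 01110101

First, c1 ⊕ c2 = (M1 ⊕ K) ⊕ (M2 ⊕ K) = M1 ⊕ M2, so the key drops out. Then M2 = (M1 ⊕ M2) ⊕ M1 over the first 8 bytes.
byte 0: (f7 XOR a7) XOR 6b = 50 XOR 6b = 3b
byte 1: (12 XOR 21) XOR 65 = 33 XOR 65 = 56
byte 2: (ad XOR 8d) XOR 79 = 20 XOR 79 = 59
byte 3: (28 XOR 31) XOR 3d = 19 XOR 3d = 24
byte 4: (08 XOR 3b) XOR 30 = 33 XOR 30 = 03
byte 5: (68 XOR 37) XOR 78 = 5f XOR 78 = 27
byte 6: (08 XOR df) XOR 20 = d7 XOR 20 = f7
byte 7: (8e XOR cf) XOR 34 = 41 XOR 34 = 75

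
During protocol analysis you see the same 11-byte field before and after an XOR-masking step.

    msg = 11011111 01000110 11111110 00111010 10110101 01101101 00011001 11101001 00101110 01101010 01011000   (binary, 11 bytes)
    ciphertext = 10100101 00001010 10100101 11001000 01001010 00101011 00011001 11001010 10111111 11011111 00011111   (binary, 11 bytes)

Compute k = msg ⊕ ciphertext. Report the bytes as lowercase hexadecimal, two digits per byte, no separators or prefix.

7a4c5bf2ff46002391b547

Since ciphertext = msg ⊕ k, XORing both sides with msg gives k = msg ⊕ ciphertext.
223 ^ 165 = 122
 70 ^  10 =  76
254 ^ 165 =  91
 58 ^ 200 = 242
181 ^  74 = 255
109 ^  43 =  70
 25 ^  25 =   0
233 ^ 202 =  35
 46 ^ 191 = 145
106 ^ 223 = 181
 88 ^  31 =  71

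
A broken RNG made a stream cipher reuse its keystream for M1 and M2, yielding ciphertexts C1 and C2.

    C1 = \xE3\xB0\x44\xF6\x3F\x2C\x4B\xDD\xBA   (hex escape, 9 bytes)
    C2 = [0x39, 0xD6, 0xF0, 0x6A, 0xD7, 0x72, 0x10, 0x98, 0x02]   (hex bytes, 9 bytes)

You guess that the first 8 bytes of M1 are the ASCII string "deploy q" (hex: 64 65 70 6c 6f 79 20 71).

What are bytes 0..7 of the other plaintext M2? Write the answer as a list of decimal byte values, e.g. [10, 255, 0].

First, C1 ⊕ C2 = (M1 ⊕ K) ⊕ (M2 ⊕ K) = M1 ⊕ M2, so the key drops out. Then M2 = (M1 ⊕ M2) ⊕ M1 over the first 8 bytes.
byte 0: (e3 ⊕ 39) ⊕ 64 = da ⊕ 64 = be
byte 1: (b0 ⊕ d6) ⊕ 65 = 66 ⊕ 65 = 03
byte 2: (44 ⊕ f0) ⊕ 70 = b4 ⊕ 70 = c4
byte 3: (f6 ⊕ 6a) ⊕ 6c = 9c ⊕ 6c = f0
byte 4: (3f ⊕ d7) ⊕ 6f = e8 ⊕ 6f = 87
byte 5: (2c ⊕ 72) ⊕ 79 = 5e ⊕ 79 = 27
byte 6: (4b ⊕ 10) ⊕ 20 = 5b ⊕ 20 = 7b
byte 7: (dd ⊕ 98) ⊕ 71 = 45 ⊕ 71 = 34

[190, 3, 196, 240, 135, 39, 123, 52]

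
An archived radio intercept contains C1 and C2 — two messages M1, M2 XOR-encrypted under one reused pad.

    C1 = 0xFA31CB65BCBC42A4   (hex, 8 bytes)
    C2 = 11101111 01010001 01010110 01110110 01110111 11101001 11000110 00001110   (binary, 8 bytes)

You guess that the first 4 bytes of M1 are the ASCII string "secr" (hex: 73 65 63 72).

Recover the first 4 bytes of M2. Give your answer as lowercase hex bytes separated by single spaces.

66 05 fe 61

First, C1 ⊕ C2 = (M1 ⊕ K) ⊕ (M2 ⊕ K) = M1 ⊕ M2, so the key drops out. Then M2 = (M1 ⊕ M2) ⊕ M1 over the first 4 bytes.
byte 0: (fa xor ef) xor 73 = 15 xor 73 = 66
byte 1: (31 xor 51) xor 65 = 60 xor 65 = 05
byte 2: (cb xor 56) xor 63 = 9d xor 63 = fe
byte 3: (65 xor 76) xor 72 = 13 xor 72 = 61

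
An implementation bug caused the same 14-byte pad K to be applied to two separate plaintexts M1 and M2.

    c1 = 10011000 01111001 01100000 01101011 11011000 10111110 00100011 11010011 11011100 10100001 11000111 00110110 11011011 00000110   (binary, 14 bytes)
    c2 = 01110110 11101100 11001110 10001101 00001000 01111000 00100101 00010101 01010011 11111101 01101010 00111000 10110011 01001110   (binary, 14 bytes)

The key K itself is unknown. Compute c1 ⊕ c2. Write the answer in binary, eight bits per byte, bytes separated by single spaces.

11101110 10010101 10101110 11100110 11010000 11000110 00000110 11000110 10001111 01011100 10101101 00001110 01101000 01001000

c1 ⊕ c2 = (M1 ⊕ K) ⊕ (M2 ⊕ K) = M1 ⊕ M2 — the shared key cancels under XOR.
98 ⊕ 76 = ee
79 ⊕ ec = 95
60 ⊕ ce = ae
6b ⊕ 8d = e6
d8 ⊕ 08 = d0
be ⊕ 78 = c6
23 ⊕ 25 = 06
d3 ⊕ 15 = c6
dc ⊕ 53 = 8f
a1 ⊕ fd = 5c
c7 ⊕ 6a = ad
36 ⊕ 38 = 0e
db ⊕ b3 = 68
06 ⊕ 4e = 48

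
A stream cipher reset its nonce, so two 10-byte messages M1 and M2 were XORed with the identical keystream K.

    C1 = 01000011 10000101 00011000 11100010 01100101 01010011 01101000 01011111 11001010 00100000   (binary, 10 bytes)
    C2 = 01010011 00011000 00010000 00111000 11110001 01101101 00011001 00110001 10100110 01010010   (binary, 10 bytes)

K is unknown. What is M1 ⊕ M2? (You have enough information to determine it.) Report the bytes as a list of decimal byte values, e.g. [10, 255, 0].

[16, 157, 8, 218, 148, 62, 113, 110, 108, 114]

C1 ⊕ C2 = (M1 ⊕ K) ⊕ (M2 ⊕ K) = M1 ⊕ M2 — the shared key cancels under XOR.
43 ^ 53 = 10
85 ^ 18 = 9d
18 ^ 10 = 08
e2 ^ 38 = da
65 ^ f1 = 94
53 ^ 6d = 3e
68 ^ 19 = 71
5f ^ 31 = 6e
ca ^ a6 = 6c
20 ^ 52 = 72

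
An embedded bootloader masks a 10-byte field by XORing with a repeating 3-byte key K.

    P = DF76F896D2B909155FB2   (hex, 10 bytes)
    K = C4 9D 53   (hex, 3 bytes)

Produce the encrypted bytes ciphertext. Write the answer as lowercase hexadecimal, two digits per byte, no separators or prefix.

The 3-byte key repeats, so the effective keystream is c4 9d 53 c4 9d 53 c4 9d 53 c4.
byte 0: 11011111 ^ 11000100 = 00011011
byte 1: 01110110 ^ 10011101 = 11101011
byte 2: 11111000 ^ 01010011 = 10101011
byte 3: 10010110 ^ 11000100 = 01010010
byte 4: 11010010 ^ 10011101 = 01001111
byte 5: 10111001 ^ 01010011 = 11101010
byte 6: 00001001 ^ 11000100 = 11001101
byte 7: 00010101 ^ 10011101 = 10001000
byte 8: 01011111 ^ 01010011 = 00001100
byte 9: 10110010 ^ 11000100 = 01110110

1bebab524feacd880c76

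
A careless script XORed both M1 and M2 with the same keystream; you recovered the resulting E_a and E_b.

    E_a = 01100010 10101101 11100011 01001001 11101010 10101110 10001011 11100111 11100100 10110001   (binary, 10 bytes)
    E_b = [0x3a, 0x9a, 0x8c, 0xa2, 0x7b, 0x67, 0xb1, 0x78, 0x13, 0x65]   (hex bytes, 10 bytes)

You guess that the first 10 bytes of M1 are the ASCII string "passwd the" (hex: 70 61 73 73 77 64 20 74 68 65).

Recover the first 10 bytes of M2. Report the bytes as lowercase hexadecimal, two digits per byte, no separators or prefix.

28561c98e6ad1aeb9fb1

First, E_a ⊕ E_b = (M1 ⊕ K) ⊕ (M2 ⊕ K) = M1 ⊕ M2, so the key drops out. Then M2 = (M1 ⊕ M2) ⊕ M1 over the first 10 bytes.
byte 0: (62 ⊕ 3a) ⊕ 70 = 58 ⊕ 70 = 28
byte 1: (ad ⊕ 9a) ⊕ 61 = 37 ⊕ 61 = 56
byte 2: (e3 ⊕ 8c) ⊕ 73 = 6f ⊕ 73 = 1c
byte 3: (49 ⊕ a2) ⊕ 73 = eb ⊕ 73 = 98
byte 4: (ea ⊕ 7b) ⊕ 77 = 91 ⊕ 77 = e6
byte 5: (ae ⊕ 67) ⊕ 64 = c9 ⊕ 64 = ad
byte 6: (8b ⊕ b1) ⊕ 20 = 3a ⊕ 20 = 1a
byte 7: (e7 ⊕ 78) ⊕ 74 = 9f ⊕ 74 = eb
byte 8: (e4 ⊕ 13) ⊕ 68 = f7 ⊕ 68 = 9f
byte 9: (b1 ⊕ 65) ⊕ 65 = d4 ⊕ 65 = b1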